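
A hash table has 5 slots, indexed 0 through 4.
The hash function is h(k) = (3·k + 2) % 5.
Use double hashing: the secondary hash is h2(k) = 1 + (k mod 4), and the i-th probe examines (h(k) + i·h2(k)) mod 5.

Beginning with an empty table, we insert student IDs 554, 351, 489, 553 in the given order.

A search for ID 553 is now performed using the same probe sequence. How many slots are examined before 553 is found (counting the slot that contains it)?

554 hashes to 4; slot 4 is free -> place at 4.
351 hashes to 0; slot 0 is free -> place at 0.
489 hashes to 4, h2=2; 4 taken -> place at 1.
553 hashes to 1, h2=2; 1 taken -> place at 3.
Table: [351, 489, ∅, 553, 554]
Lookup 553: h=1, h2=2, probe 1,3 → found at 3.

2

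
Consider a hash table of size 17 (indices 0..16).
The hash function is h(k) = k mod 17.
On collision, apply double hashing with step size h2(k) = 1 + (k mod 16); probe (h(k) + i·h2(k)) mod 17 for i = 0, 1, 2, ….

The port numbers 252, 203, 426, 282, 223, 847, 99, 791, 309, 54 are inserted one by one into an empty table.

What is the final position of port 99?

5

252 hashes to 14; slot 14 is free -> place at 14.
203 hashes to 16; slot 16 is free -> place at 16.
426 hashes to 1; slot 1 is free -> place at 1.
282 hashes to 10; slot 10 is free -> place at 10.
223 hashes to 2; slot 2 is free -> place at 2.
847 hashes to 14, h2=16; 14 taken -> place at 13.
99 hashes to 14, h2=4; 14,1 taken -> place at 5.
791 hashes to 9; slot 9 is free -> place at 9.
309 hashes to 3; slot 3 is free -> place at 3.
54 hashes to 3, h2=7; 3,10 taken -> place at 0.
Table: [54, 426, 223, 309, ∅, 99, ∅, ∅, ∅, 791, 282, ∅, ∅, 847, 252, ∅, 203]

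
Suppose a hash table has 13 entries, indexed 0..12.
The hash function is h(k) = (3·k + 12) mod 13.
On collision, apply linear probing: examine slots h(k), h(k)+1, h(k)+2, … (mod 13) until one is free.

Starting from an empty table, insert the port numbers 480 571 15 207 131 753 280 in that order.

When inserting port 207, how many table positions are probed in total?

3

Insert 480: h=9, slot 9 empty → index 9.
Insert 571: h=9, slot 9 occupied → index 10.
Insert 15: h=5, slot 5 empty → index 5.
Insert 207: h=9, slots 9,10 occupied → index 11.
Insert 131: h=2, slot 2 empty → index 2.
Insert 753: h=9, slots 9,10,11 occupied → index 12.
Insert 280: h=7, slot 7 empty → index 7.
Table: [., ., 131, ., ., 15, ., 280, ., 480, 571, 207, 753]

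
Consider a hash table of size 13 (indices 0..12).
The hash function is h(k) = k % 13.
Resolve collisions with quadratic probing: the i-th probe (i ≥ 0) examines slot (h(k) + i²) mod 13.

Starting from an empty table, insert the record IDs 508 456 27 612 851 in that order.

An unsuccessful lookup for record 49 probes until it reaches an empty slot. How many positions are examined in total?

508 hashes to 1; slot 1 is free → place at 1.
456 hashes to 1; 1 taken → place at 2.
27 hashes to 1; 1,2 taken → place at 5.
612 hashes to 1; 1,2,5 taken → place at 10.
851 hashes to 6; slot 6 is free → place at 6.
Table: [., 508, 456, ., ., 27, 851, ., ., ., 612, ., .]
Lookup 49: h=10, probe 10,11 → slot 11 empty, not found.

2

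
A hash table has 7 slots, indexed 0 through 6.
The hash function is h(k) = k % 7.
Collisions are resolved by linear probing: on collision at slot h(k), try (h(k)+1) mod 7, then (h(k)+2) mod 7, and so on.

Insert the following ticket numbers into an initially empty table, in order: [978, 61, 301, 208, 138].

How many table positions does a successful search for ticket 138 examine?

5

978 hashes to 5; slot 5 is free -> place at 5.
61 hashes to 5; 5 taken -> place at 6.
301 hashes to 0; slot 0 is free -> place at 0.
208 hashes to 5; 5,6,0 taken -> place at 1.
138 hashes to 5; 5,6,0,1 taken -> place at 2.
Table: [301, 208, 138, ∅, ∅, 978, 61]
Lookup 138: h=5, probe 5,6,0,1,2 → found at 2.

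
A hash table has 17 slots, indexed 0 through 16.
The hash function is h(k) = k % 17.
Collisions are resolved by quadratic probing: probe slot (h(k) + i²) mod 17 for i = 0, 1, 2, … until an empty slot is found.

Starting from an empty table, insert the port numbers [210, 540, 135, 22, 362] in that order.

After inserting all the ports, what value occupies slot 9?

Insert 210: h=6, slot 6 empty → index 6.
Insert 540: h=13, slot 13 empty → index 13.
Insert 135: h=16, slot 16 empty → index 16.
Insert 22: h=5, slot 5 empty → index 5.
Insert 362: h=5, slots 5,6 occupied → index 9.
Table: [—, —, —, —, —, 22, 210, —, —, 362, —, —, —, 540, —, —, 135]

362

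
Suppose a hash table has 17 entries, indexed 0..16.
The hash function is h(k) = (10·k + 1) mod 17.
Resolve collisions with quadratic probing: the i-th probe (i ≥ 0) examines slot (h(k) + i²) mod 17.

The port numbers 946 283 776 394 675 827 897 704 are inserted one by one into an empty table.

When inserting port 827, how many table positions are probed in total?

946 hashes to 9; slot 9 is free -> place at 9.
283 hashes to 9; 9 taken -> place at 10.
776 hashes to 9; 9,10 taken -> place at 13.
394 hashes to 14; slot 14 is free -> place at 14.
675 hashes to 2; slot 2 is free -> place at 2.
827 hashes to 9; 9,10,13 taken -> place at 1.
897 hashes to 12; slot 12 is free -> place at 12.
704 hashes to 3; slot 3 is free -> place at 3.
Table: [., 827, 675, 704, ., ., ., ., ., 946, 283, ., 897, 776, 394, ., .]

4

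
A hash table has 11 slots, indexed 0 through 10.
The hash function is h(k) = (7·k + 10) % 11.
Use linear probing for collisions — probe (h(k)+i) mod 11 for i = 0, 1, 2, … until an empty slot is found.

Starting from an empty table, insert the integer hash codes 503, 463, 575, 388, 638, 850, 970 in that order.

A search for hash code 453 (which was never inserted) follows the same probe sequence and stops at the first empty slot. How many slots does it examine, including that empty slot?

3

503 hashes to 0; slot 0 is free → place at 0.
463 hashes to 6; slot 6 is free → place at 6.
575 hashes to 9; slot 9 is free → place at 9.
388 hashes to 9; 9 taken → place at 10.
638 hashes to 10; 10,0 taken → place at 1.
850 hashes to 9; 9,10,0,1 taken → place at 2.
970 hashes to 2; 2 taken → place at 3.
Table: [503, 638, 850, 970, -, -, 463, -, -, 575, 388]
Lookup 453: h=2, probe 2,3,4 → slot 4 empty, not found.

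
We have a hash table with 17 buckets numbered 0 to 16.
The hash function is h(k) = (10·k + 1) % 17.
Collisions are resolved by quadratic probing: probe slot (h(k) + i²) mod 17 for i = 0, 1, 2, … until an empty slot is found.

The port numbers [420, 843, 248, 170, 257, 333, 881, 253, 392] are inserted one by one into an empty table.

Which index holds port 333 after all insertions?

420 hashes to 2; slot 2 is free -> place at 2.
843 hashes to 16; slot 16 is free -> place at 16.
248 hashes to 16; 16 taken -> place at 0.
170 hashes to 1; slot 1 is free -> place at 1.
257 hashes to 4; slot 4 is free -> place at 4.
333 hashes to 16; 16,0 taken -> place at 3.
881 hashes to 5; slot 5 is free -> place at 5.
253 hashes to 15; slot 15 is free -> place at 15.
392 hashes to 11; slot 11 is free -> place at 11.
Table: [248, 170, 420, 333, 257, 881, —, —, —, —, —, 392, —, —, —, 253, 843]

3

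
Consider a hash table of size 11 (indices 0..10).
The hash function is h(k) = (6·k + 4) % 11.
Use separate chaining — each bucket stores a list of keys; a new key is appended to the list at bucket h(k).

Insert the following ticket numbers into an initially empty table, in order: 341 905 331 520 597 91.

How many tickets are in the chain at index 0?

Insert 341: h=4, bucket 4 empty -> new chain.
Insert 905: h=0, bucket 0 empty -> new chain.
Insert 331: h=10, bucket 10 empty -> new chain.
Insert 520: h=0, bucket 0 nonempty -> append to chain.
Insert 597: h=0, bucket 0 nonempty -> append to chain.
Insert 91: h=0, bucket 0 nonempty -> append to chain.
Final buckets:
0: 905 -> 520 -> 597 -> 91
1: —
2: —
3: —
4: 341
5: —
6: —
7: —
8: —
9: —
10: 331

4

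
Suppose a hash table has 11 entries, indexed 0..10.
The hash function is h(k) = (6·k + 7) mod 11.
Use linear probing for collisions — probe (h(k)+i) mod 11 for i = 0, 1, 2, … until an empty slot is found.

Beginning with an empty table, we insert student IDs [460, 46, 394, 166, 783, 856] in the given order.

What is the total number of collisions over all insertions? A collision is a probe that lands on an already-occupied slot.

6

460: h=6 → slot 6
46: h=8 → slot 8
394: h=6, probe 6,7 → slot 7
166: h=2 → slot 2
783: h=8, probe 8,9 → slot 9
856: h=6, probe 6,7,8,9,10 → slot 10
Table: [., ., 166, ., ., ., 460, 394, 46, 783, 856]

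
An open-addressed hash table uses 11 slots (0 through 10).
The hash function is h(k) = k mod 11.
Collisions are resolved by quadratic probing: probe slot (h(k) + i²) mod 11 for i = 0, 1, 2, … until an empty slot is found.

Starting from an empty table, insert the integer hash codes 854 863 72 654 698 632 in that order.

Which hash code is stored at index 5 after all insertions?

Insert 854: h=7, slot 7 empty => index 7.
Insert 863: h=5, slot 5 empty => index 5.
Insert 72: h=6, slot 6 empty => index 6.
Insert 654: h=5, slots 5,6 occupied => index 9.
Insert 698: h=5, slots 5,6,9 occupied => index 3.
Insert 632: h=5, slots 5,6,9,3 occupied => index 10.
Table: [—, —, —, 698, —, 863, 72, 854, —, 654, 632]

863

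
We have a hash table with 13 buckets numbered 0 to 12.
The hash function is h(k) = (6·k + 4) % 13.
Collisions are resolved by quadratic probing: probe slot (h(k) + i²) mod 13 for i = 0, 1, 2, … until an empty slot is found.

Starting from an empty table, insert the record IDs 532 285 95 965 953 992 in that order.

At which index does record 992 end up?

532: h=11 → slot 11
285: h=11, probe 11,12 → slot 12
95: h=2 → slot 2
965: h=9 → slot 9
953: h=2, probe 2,3 → slot 3
992: h=2, probe 2,3,6 → slot 6
Table: [—, —, 95, 953, —, —, 992, —, —, 965, —, 532, 285]

6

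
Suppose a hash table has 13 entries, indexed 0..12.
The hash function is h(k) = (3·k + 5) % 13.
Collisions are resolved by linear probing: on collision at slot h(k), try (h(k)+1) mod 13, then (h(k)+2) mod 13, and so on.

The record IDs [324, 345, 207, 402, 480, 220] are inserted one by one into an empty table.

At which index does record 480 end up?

5

324 hashes to 2; slot 2 is free → place at 2.
345 hashes to 0; slot 0 is free → place at 0.
207 hashes to 2; 2 taken → place at 3.
402 hashes to 2; 2,3 taken → place at 4.
480 hashes to 2; 2,3,4 taken → place at 5.
220 hashes to 2; 2,3,4,5 taken → place at 6.
Table: [345, _, 324, 207, 402, 480, 220, _, _, _, _, _, _]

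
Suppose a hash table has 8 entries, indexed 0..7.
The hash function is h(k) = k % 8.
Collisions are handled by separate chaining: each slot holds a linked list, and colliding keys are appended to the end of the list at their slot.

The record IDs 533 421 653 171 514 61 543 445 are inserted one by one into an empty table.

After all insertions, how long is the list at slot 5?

5

533 → bucket 5
421 → bucket 5 (collision)
653 → bucket 5 (collision)
171 → bucket 3
514 → bucket 2
61 → bucket 5 (collision)
543 → bucket 7
445 → bucket 5 (collision)
Final buckets:
0: —
1: —
2: 514
3: 171
4: —
5: 533 -> 421 -> 653 -> 61 -> 445
6: —
7: 543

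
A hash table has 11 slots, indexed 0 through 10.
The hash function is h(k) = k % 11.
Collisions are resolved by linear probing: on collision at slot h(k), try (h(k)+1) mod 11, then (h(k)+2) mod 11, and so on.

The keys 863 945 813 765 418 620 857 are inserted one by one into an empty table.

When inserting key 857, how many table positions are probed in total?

4

863 hashes to 5; slot 5 is free → place at 5.
945 hashes to 10; slot 10 is free → place at 10.
813 hashes to 10; 10 taken → place at 0.
765 hashes to 6; slot 6 is free → place at 6.
418 hashes to 0; 0 taken → place at 1.
620 hashes to 4; slot 4 is free → place at 4.
857 hashes to 10; 10,0,1 taken → place at 2.
Table: [813, 418, 857, ., 620, 863, 765, ., ., ., 945]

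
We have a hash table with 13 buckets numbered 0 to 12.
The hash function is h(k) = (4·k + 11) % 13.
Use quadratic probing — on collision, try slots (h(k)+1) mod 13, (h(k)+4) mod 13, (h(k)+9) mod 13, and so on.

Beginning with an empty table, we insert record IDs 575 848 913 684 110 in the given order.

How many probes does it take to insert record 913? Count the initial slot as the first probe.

3

575 hashes to 10; slot 10 is free -> place at 10.
848 hashes to 10; 10 taken -> place at 11.
913 hashes to 10; 10,11 taken -> place at 1.
684 hashes to 4; slot 4 is free -> place at 4.
110 hashes to 9; slot 9 is free -> place at 9.
Table: [_, 913, _, _, 684, _, _, _, _, 110, 575, 848, _]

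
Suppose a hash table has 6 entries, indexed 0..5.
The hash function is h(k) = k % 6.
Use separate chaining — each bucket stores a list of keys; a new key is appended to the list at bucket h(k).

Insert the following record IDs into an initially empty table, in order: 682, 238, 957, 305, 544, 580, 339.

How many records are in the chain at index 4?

682 → bucket 4
238 → bucket 4 (collision)
957 → bucket 3
305 → bucket 5
544 → bucket 4 (collision)
580 → bucket 4 (collision)
339 → bucket 3 (collision)
Final buckets:
0: .
1: .
2: .
3: 957 -> 339
4: 682 -> 238 -> 544 -> 580
5: 305

4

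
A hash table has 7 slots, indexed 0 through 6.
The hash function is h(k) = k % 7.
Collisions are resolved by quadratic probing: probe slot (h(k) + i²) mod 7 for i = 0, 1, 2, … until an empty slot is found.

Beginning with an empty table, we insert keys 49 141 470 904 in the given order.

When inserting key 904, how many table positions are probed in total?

3

49: h=0 → slot 0
141: h=1 → slot 1
470: h=1, probe 1,2 → slot 2
904: h=1, probe 1,2,5 → slot 5
Table: [49, 141, 470, ∅, ∅, 904, ∅]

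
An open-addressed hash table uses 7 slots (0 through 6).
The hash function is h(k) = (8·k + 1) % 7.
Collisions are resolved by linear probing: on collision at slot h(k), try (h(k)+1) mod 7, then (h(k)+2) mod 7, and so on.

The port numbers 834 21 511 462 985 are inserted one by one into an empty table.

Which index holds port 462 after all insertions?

4

834 hashes to 2; slot 2 is free -> place at 2.
21 hashes to 1; slot 1 is free -> place at 1.
511 hashes to 1; 1,2 taken -> place at 3.
462 hashes to 1; 1,2,3 taken -> place at 4.
985 hashes to 6; slot 6 is free -> place at 6.
Table: [∅, 21, 834, 511, 462, ∅, 985]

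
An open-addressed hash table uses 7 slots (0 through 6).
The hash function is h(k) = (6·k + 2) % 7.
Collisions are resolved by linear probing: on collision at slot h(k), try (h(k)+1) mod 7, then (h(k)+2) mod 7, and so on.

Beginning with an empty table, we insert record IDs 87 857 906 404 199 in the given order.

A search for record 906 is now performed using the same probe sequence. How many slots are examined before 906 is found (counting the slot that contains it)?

87: h=6 => slot 6
857: h=6, probe 6,0 => slot 0
906: h=6, probe 6,0,1 => slot 1
404: h=4 => slot 4
199: h=6, probe 6,0,1,2 => slot 2
Table: [857, 906, 199, —, 404, —, 87]
Lookup 906: h=6, probe 6,0,1 → found at 1.

3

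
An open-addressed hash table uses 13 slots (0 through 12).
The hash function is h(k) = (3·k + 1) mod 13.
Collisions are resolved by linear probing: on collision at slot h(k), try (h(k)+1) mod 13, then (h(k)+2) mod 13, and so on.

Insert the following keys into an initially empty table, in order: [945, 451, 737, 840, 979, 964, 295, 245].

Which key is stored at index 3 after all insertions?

451

945: h=2 => slot 2
451: h=2, probe 2,3 => slot 3
737: h=2, probe 2,3,4 => slot 4
840: h=12 => slot 12
979: h=0 => slot 0
964: h=7 => slot 7
295: h=2, probe 2,3,4,5 => slot 5
245: h=8 => slot 8
Table: [979, ∅, 945, 451, 737, 295, ∅, 964, 245, ∅, ∅, ∅, 840]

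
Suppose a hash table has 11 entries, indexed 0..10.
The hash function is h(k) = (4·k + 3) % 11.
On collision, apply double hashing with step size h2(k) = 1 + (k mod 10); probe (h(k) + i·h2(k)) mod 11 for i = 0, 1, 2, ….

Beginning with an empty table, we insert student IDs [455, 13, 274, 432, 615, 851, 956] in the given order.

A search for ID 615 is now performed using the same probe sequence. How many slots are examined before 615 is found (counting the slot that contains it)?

2

455: h=8 => slot 8
13: h=0 => slot 0
274: h=10 => slot 10
432: h=4 => slot 4
615: h=10, h2=6, probe 10,5 => slot 5
851: h=8, h2=2, probe 8,10,1 => slot 1
956: h=10, h2=7, probe 10,6 => slot 6
Table: [13, 851, ., ., 432, 615, 956, ., 455, ., 274]
Lookup 615: h=10, h2=6, probe 10,5 → found at 5.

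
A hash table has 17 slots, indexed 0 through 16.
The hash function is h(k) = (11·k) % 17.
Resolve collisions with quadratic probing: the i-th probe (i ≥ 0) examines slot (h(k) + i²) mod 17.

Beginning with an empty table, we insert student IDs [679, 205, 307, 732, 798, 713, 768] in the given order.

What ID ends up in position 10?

713

679: h=6 -> slot 6
205: h=11 -> slot 11
307: h=11, probe 11,12 -> slot 12
732: h=11, probe 11,12,15 -> slot 15
798: h=6, probe 6,7 -> slot 7
713: h=6, probe 6,7,10 -> slot 10
768: h=16 -> slot 16
Table: [-, -, -, -, -, -, 679, 798, -, -, 713, 205, 307, -, -, 732, 768]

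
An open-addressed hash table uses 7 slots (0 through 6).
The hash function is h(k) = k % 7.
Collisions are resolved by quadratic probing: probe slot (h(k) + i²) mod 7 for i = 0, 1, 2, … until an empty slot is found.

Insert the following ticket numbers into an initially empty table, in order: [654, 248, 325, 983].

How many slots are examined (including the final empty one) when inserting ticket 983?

4

Insert 654: h=3, slot 3 empty => index 3.
Insert 248: h=3, slot 3 occupied => index 4.
Insert 325: h=3, slots 3,4 occupied => index 0.
Insert 983: h=3, slots 3,4,0 occupied => index 5.
Table: [325, -, -, 654, 248, 983, -]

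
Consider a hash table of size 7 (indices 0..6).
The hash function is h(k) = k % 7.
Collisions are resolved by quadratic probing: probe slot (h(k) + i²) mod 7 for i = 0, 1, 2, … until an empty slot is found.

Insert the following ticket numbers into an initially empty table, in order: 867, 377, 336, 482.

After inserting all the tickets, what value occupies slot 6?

867

Insert 867: h=6, slot 6 empty -> index 6.
Insert 377: h=6, slot 6 occupied -> index 0.
Insert 336: h=0, slot 0 occupied -> index 1.
Insert 482: h=6, slots 6,0 occupied -> index 3.
Table: [377, 336, ∅, 482, ∅, ∅, 867]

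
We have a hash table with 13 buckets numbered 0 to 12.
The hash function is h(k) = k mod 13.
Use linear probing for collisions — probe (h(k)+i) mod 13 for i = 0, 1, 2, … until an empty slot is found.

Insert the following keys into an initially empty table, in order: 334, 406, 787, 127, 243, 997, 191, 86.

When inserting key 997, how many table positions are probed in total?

4

Insert 334: h=9, slot 9 empty -> index 9.
Insert 406: h=3, slot 3 empty -> index 3.
Insert 787: h=7, slot 7 empty -> index 7.
Insert 127: h=10, slot 10 empty -> index 10.
Insert 243: h=9, slots 9,10 occupied -> index 11.
Insert 997: h=9, slots 9,10,11 occupied -> index 12.
Insert 191: h=9, slots 9,10,11,12 occupied -> index 0.
Insert 86: h=8, slot 8 empty -> index 8.
Table: [191, ., ., 406, ., ., ., 787, 86, 334, 127, 243, 997]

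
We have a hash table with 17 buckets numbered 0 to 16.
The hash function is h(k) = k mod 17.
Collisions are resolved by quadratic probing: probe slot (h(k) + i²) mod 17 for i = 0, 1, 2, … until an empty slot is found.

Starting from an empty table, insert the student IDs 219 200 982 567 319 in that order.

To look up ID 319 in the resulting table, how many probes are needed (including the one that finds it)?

3

219 hashes to 15; slot 15 is free -> place at 15.
200 hashes to 13; slot 13 is free -> place at 13.
982 hashes to 13; 13 taken -> place at 14.
567 hashes to 6; slot 6 is free -> place at 6.
319 hashes to 13; 13,14 taken -> place at 0.
Table: [319, ∅, ∅, ∅, ∅, ∅, 567, ∅, ∅, ∅, ∅, ∅, ∅, 200, 982, 219, ∅]
Lookup 319: h=13, probe 13,14,0 → found at 0.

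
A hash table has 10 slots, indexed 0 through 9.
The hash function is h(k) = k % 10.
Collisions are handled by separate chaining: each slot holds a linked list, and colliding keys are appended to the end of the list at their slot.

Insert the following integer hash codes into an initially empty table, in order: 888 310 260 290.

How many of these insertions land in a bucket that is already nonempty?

2

888 -> bucket 8
310 -> bucket 0
260 -> bucket 0 (collision)
290 -> bucket 0 (collision)
Final buckets:
0: 310 -> 260 -> 290
1: ∅
2: ∅
3: ∅
4: ∅
5: ∅
6: ∅
7: ∅
8: 888
9: ∅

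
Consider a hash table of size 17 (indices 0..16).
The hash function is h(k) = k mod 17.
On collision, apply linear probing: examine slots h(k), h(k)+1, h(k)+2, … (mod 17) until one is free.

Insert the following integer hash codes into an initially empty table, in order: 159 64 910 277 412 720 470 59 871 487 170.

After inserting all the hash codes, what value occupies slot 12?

Insert 159: h=6, slot 6 empty => index 6.
Insert 64: h=13, slot 13 empty => index 13.
Insert 910: h=9, slot 9 empty => index 9.
Insert 277: h=5, slot 5 empty => index 5.
Insert 412: h=4, slot 4 empty => index 4.
Insert 720: h=6, slot 6 occupied => index 7.
Insert 470: h=11, slot 11 empty => index 11.
Insert 59: h=8, slot 8 empty => index 8.
Insert 871: h=4, slots 4,5,6,7,8,9 occupied => index 10.
Insert 487: h=11, slot 11 occupied => index 12.
Insert 170: h=0, slot 0 empty => index 0.
Table: [170, _, _, _, 412, 277, 159, 720, 59, 910, 871, 470, 487, 64, _, _, _]

487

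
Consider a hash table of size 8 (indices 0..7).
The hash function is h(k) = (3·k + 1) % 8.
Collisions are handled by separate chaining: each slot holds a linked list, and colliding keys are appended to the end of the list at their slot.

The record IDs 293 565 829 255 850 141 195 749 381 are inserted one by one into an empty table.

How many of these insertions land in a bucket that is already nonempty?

5

Insert 293: h=0, bucket 0 empty → new chain.
Insert 565: h=0, bucket 0 nonempty → append to chain.
Insert 829: h=0, bucket 0 nonempty → append to chain.
Insert 255: h=6, bucket 6 empty → new chain.
Insert 850: h=7, bucket 7 empty → new chain.
Insert 141: h=0, bucket 0 nonempty → append to chain.
Insert 195: h=2, bucket 2 empty → new chain.
Insert 749: h=0, bucket 0 nonempty → append to chain.
Insert 381: h=0, bucket 0 nonempty → append to chain.
Final buckets:
0: 293 -> 565 -> 829 -> 141 -> 749 -> 381
1: -
2: 195
3: -
4: -
5: -
6: 255
7: 850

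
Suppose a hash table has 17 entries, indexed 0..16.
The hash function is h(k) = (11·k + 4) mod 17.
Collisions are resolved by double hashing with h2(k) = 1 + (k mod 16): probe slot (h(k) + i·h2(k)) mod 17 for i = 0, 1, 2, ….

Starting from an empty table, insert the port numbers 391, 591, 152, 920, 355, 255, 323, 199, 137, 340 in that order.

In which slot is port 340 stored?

14

Insert 391: h=4, slot 4 empty -> index 4.
Insert 591: h=11, slot 11 empty -> index 11.
Insert 152: h=10, slot 10 empty -> index 10.
Insert 920: h=9, slot 9 empty -> index 9.
Insert 355: h=16, slot 16 empty -> index 16.
Insert 255: h=4, h2=16, slot 4 occupied -> index 3.
Insert 323: h=4, h2=4, slot 4 occupied -> index 8.
Insert 199: h=0, slot 0 empty -> index 0.
Insert 137: h=15, slot 15 empty -> index 15.
Insert 340: h=4, h2=5, slots 4,9 occupied -> index 14.
Table: [199, -, -, 255, 391, -, -, -, 323, 920, 152, 591, -, -, 340, 137, 355]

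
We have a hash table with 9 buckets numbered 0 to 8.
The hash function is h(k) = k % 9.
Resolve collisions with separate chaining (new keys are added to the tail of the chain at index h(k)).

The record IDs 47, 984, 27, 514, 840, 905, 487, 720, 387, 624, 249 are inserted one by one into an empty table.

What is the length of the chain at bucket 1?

2

Insert 47: h=2, bucket 2 empty -> new chain.
Insert 984: h=3, bucket 3 empty -> new chain.
Insert 27: h=0, bucket 0 empty -> new chain.
Insert 514: h=1, bucket 1 empty -> new chain.
Insert 840: h=3, bucket 3 nonempty -> append to chain.
Insert 905: h=5, bucket 5 empty -> new chain.
Insert 487: h=1, bucket 1 nonempty -> append to chain.
Insert 720: h=0, bucket 0 nonempty -> append to chain.
Insert 387: h=0, bucket 0 nonempty -> append to chain.
Insert 624: h=3, bucket 3 nonempty -> append to chain.
Insert 249: h=6, bucket 6 empty -> new chain.
Final buckets:
0: 27 -> 720 -> 387
1: 514 -> 487
2: 47
3: 984 -> 840 -> 624
4: -
5: 905
6: 249
7: -
8: -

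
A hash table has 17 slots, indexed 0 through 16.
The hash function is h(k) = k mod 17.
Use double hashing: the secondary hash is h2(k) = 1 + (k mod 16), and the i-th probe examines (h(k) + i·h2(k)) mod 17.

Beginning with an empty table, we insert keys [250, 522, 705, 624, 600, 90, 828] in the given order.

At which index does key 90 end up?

Insert 250: h=12, slot 12 empty => index 12.
Insert 522: h=12, h2=11, slot 12 occupied => index 6.
Insert 705: h=8, slot 8 empty => index 8.
Insert 624: h=12, h2=1, slot 12 occupied => index 13.
Insert 600: h=5, slot 5 empty => index 5.
Insert 90: h=5, h2=11, slot 5 occupied => index 16.
Insert 828: h=12, h2=13, slots 12,8 occupied => index 4.
Table: [∅, ∅, ∅, ∅, 828, 600, 522, ∅, 705, ∅, ∅, ∅, 250, 624, ∅, ∅, 90]

16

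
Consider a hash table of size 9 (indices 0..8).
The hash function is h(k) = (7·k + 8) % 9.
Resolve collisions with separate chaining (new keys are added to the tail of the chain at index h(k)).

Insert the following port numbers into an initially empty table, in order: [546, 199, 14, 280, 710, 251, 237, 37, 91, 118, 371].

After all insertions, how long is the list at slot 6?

Insert 546: h=5, bucket 5 empty -> new chain.
Insert 199: h=6, bucket 6 empty -> new chain.
Insert 14: h=7, bucket 7 empty -> new chain.
Insert 280: h=6, bucket 6 nonempty -> append to chain.
Insert 710: h=1, bucket 1 empty -> new chain.
Insert 251: h=1, bucket 1 nonempty -> append to chain.
Insert 237: h=2, bucket 2 empty -> new chain.
Insert 37: h=6, bucket 6 nonempty -> append to chain.
Insert 91: h=6, bucket 6 nonempty -> append to chain.
Insert 118: h=6, bucket 6 nonempty -> append to chain.
Insert 371: h=4, bucket 4 empty -> new chain.
Final buckets:
0: .
1: 710 -> 251
2: 237
3: .
4: 371
5: 546
6: 199 -> 280 -> 37 -> 91 -> 118
7: 14
8: .

5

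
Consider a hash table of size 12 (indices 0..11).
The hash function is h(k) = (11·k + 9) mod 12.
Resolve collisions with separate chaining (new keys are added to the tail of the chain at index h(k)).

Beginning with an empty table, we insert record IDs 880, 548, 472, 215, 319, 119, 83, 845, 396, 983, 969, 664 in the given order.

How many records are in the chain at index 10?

880 → bucket 5
548 → bucket 1
472 → bucket 5 (collision)
215 → bucket 10
319 → bucket 2
119 → bucket 10 (collision)
83 → bucket 10 (collision)
845 → bucket 4
396 → bucket 9
983 → bucket 10 (collision)
969 → bucket 0
664 → bucket 5 (collision)
Final buckets:
0: 969
1: 548
2: 319
3: .
4: 845
5: 880 -> 472 -> 664
6: .
7: .
8: .
9: 396
10: 215 -> 119 -> 83 -> 983
11: .

4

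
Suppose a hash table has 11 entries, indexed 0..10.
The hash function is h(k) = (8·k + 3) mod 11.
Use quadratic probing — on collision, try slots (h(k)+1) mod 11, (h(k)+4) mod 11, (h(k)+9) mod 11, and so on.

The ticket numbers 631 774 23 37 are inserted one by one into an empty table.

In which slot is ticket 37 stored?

6

Insert 631: h=2, slot 2 empty → index 2.
Insert 774: h=2, slot 2 occupied → index 3.
Insert 23: h=0, slot 0 empty → index 0.
Insert 37: h=2, slots 2,3 occupied → index 6.
Table: [23, —, 631, 774, —, —, 37, —, —, —, —]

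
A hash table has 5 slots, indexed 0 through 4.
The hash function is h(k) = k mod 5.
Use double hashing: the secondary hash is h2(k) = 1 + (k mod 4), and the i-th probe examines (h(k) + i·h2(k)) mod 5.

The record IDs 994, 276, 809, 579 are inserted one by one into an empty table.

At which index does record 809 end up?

3

Insert 994: h=4, slot 4 empty -> index 4.
Insert 276: h=1, slot 1 empty -> index 1.
Insert 809: h=4, h2=2, slots 4,1 occupied -> index 3.
Insert 579: h=4, h2=4, slots 4,3 occupied -> index 2.
Table: [-, 276, 579, 809, 994]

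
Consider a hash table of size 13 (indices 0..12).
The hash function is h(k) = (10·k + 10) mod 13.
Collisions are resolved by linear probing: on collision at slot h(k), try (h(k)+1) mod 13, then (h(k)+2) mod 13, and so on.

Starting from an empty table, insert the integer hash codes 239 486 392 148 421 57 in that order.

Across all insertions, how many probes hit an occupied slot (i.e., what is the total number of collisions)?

239: h=8 -> slot 8
486: h=8, probe 8,9 -> slot 9
392: h=4 -> slot 4
148: h=8, probe 8,9,10 -> slot 10
421: h=8, probe 8,9,10,11 -> slot 11
57: h=8, probe 8,9,10,11,12 -> slot 12
Table: [-, -, -, -, 392, -, -, -, 239, 486, 148, 421, 57]

10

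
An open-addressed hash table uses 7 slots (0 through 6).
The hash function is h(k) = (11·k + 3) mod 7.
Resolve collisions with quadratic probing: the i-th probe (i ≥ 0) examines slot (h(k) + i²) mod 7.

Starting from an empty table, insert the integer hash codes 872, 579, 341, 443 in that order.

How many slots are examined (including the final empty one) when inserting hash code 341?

2

872: h=5 => slot 5
579: h=2 => slot 2
341: h=2, probe 2,3 => slot 3
443: h=4 => slot 4
Table: [—, —, 579, 341, 443, 872, —]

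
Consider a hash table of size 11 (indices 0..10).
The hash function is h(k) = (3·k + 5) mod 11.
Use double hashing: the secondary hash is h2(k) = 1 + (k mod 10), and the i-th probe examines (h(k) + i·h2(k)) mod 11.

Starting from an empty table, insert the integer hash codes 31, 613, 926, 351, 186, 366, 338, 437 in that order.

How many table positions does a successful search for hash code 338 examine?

31 hashes to 10; slot 10 is free => place at 10.
613 hashes to 7; slot 7 is free => place at 7.
926 hashes to 0; slot 0 is free => place at 0.
351 hashes to 2; slot 2 is free => place at 2.
186 hashes to 2, h2=7; 2 taken => place at 9.
366 hashes to 3; slot 3 is free => place at 3.
338 hashes to 7, h2=9; 7 taken => place at 5.
437 hashes to 7, h2=8; 7 taken => place at 4.
Table: [926, _, 351, 366, 437, 338, _, 613, _, 186, 31]
Lookup 338: h=7, h2=9, probe 7,5 → found at 5.

2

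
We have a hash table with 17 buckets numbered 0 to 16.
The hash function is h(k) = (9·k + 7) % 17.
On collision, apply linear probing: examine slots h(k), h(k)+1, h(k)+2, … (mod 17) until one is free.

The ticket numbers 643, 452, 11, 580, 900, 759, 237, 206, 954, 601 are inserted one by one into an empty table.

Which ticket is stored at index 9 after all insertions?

206

643 hashes to 14; slot 14 is free -> place at 14.
452 hashes to 12; slot 12 is free -> place at 12.
11 hashes to 4; slot 4 is free -> place at 4.
580 hashes to 8; slot 8 is free -> place at 8.
900 hashes to 15; slot 15 is free -> place at 15.
759 hashes to 4; 4 taken -> place at 5.
237 hashes to 15; 15 taken -> place at 16.
206 hashes to 8; 8 taken -> place at 9.
954 hashes to 8; 8,9 taken -> place at 10.
601 hashes to 10; 10 taken -> place at 11.
Table: [_, _, _, _, 11, 759, _, _, 580, 206, 954, 601, 452, _, 643, 900, 237]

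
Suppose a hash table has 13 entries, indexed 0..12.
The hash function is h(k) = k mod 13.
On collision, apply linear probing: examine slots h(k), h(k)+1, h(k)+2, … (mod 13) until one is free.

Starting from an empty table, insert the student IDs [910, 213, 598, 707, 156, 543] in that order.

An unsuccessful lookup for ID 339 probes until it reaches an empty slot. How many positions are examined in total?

3

910: h=0 -> slot 0
213: h=5 -> slot 5
598: h=0, probe 0,1 -> slot 1
707: h=5, probe 5,6 -> slot 6
156: h=0, probe 0,1,2 -> slot 2
543: h=10 -> slot 10
Table: [910, 598, 156, ., ., 213, 707, ., ., ., 543, ., .]
Lookup 339: h=1, probe 1,2,3 → slot 3 empty, not found.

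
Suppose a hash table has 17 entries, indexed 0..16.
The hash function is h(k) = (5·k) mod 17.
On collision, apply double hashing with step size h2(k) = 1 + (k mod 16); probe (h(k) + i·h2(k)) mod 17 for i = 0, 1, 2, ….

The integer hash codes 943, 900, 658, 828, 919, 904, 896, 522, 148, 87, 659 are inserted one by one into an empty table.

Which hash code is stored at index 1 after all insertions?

943 hashes to 6; slot 6 is free => place at 6.
900 hashes to 12; slot 12 is free => place at 12.
658 hashes to 9; slot 9 is free => place at 9.
828 hashes to 9, h2=13; 9 taken => place at 5.
919 hashes to 5, h2=8; 5 taken => place at 13.
904 hashes to 15; slot 15 is free => place at 15.
896 hashes to 9, h2=1; 9 taken => place at 10.
522 hashes to 9, h2=11; 9 taken => place at 3.
148 hashes to 9, h2=5; 9 taken => place at 14.
87 hashes to 10, h2=8; 10 taken => place at 1.
659 hashes to 14, h2=4; 14,1,5,9,13 taken => place at 0.
Table: [659, 87, —, 522, —, 828, 943, —, —, 658, 896, —, 900, 919, 148, 904, —]

87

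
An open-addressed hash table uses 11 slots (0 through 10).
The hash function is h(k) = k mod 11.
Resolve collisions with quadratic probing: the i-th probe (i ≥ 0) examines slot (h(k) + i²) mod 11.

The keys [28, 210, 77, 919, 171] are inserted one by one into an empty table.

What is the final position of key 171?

10

28 hashes to 6; slot 6 is free -> place at 6.
210 hashes to 1; slot 1 is free -> place at 1.
77 hashes to 0; slot 0 is free -> place at 0.
919 hashes to 6; 6 taken -> place at 7.
171 hashes to 6; 6,7 taken -> place at 10.
Table: [77, 210, _, _, _, _, 28, 919, _, _, 171]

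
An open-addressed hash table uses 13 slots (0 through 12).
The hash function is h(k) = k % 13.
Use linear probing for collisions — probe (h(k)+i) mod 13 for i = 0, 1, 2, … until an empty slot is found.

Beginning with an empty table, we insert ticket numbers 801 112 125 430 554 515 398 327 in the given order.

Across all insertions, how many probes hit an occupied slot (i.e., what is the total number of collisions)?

801: h=8 => slot 8
112: h=8, probe 8,9 => slot 9
125: h=8, probe 8,9,10 => slot 10
430: h=1 => slot 1
554: h=8, probe 8,9,10,11 => slot 11
515: h=8, probe 8,9,10,11,12 => slot 12
398: h=8, probe 8,9,10,11,12,0 => slot 0
327: h=2 => slot 2
Table: [398, 430, 327, _, _, _, _, _, 801, 112, 125, 554, 515]

15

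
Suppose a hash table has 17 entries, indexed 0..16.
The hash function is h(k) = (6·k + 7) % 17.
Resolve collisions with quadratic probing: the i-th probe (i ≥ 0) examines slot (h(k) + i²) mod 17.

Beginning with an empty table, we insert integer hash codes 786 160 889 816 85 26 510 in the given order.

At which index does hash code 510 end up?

11

Insert 786: h=14, slot 14 empty -> index 14.
Insert 160: h=15, slot 15 empty -> index 15.
Insert 889: h=3, slot 3 empty -> index 3.
Insert 816: h=7, slot 7 empty -> index 7.
Insert 85: h=7, slot 7 occupied -> index 8.
Insert 26: h=10, slot 10 empty -> index 10.
Insert 510: h=7, slots 7,8 occupied -> index 11.
Table: [_, _, _, 889, _, _, _, 816, 85, _, 26, 510, _, _, 786, 160, _]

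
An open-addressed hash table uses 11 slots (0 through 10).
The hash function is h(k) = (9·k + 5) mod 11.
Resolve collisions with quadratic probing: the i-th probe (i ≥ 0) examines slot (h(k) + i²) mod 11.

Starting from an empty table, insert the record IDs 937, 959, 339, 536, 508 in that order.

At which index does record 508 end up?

937: h=1 → slot 1
959: h=1, probe 1,2 → slot 2
339: h=9 → slot 9
536: h=0 → slot 0
508: h=1, probe 1,2,5 → slot 5
Table: [536, 937, 959, —, —, 508, —, —, —, 339, —]

5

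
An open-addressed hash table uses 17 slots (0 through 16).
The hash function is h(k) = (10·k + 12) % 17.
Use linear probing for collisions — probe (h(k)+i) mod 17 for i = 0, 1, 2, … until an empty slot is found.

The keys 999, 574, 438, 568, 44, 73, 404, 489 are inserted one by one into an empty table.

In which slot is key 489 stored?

12

Insert 999: h=6, slot 6 empty -> index 6.
Insert 574: h=6, slot 6 occupied -> index 7.
Insert 438: h=6, slots 6,7 occupied -> index 8.
Insert 568: h=14, slot 14 empty -> index 14.
Insert 44: h=10, slot 10 empty -> index 10.
Insert 73: h=11, slot 11 empty -> index 11.
Insert 404: h=6, slots 6,7,8 occupied -> index 9.
Insert 489: h=6, slots 6,7,8,9,10,11 occupied -> index 12.
Table: [., ., ., ., ., ., 999, 574, 438, 404, 44, 73, 489, ., 568, ., .]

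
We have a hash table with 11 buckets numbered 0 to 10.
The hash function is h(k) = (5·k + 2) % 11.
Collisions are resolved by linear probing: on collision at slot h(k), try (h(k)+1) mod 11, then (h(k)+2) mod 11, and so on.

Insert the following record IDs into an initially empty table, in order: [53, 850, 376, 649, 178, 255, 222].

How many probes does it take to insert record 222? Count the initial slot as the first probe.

7

Insert 53: h=3, slot 3 empty => index 3.
Insert 850: h=6, slot 6 empty => index 6.
Insert 376: h=1, slot 1 empty => index 1.
Insert 649: h=2, slot 2 empty => index 2.
Insert 178: h=1, slots 1,2,3 occupied => index 4.
Insert 255: h=1, slots 1,2,3,4 occupied => index 5.
Insert 222: h=1, slots 1,2,3,4,5,6 occupied => index 7.
Table: [-, 376, 649, 53, 178, 255, 850, 222, -, -, -]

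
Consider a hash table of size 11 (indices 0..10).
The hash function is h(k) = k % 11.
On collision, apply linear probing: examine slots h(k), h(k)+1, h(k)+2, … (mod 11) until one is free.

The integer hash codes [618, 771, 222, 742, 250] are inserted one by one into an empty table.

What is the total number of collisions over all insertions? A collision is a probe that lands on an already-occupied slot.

1

618 hashes to 2; slot 2 is free -> place at 2.
771 hashes to 1; slot 1 is free -> place at 1.
222 hashes to 2; 2 taken -> place at 3.
742 hashes to 5; slot 5 is free -> place at 5.
250 hashes to 8; slot 8 is free -> place at 8.
Table: [_, 771, 618, 222, _, 742, _, _, 250, _, _]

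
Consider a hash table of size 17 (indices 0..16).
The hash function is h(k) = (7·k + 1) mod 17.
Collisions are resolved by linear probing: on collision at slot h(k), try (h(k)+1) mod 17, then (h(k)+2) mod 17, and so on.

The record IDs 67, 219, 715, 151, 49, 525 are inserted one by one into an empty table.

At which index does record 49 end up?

6

Insert 67: h=11, slot 11 empty → index 11.
Insert 219: h=4, slot 4 empty → index 4.
Insert 715: h=8, slot 8 empty → index 8.
Insert 151: h=4, slot 4 occupied → index 5.
Insert 49: h=4, slots 4,5 occupied → index 6.
Insert 525: h=4, slots 4,5,6 occupied → index 7.
Table: [∅, ∅, ∅, ∅, 219, 151, 49, 525, 715, ∅, ∅, 67, ∅, ∅, ∅, ∅, ∅]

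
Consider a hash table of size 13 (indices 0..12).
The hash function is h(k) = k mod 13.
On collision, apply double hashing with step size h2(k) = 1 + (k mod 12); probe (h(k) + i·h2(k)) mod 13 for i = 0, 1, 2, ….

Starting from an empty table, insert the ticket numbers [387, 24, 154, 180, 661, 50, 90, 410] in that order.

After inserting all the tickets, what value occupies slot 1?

387: h=10 -> slot 10
24: h=11 -> slot 11
154: h=11, h2=11, probe 11,9 -> slot 9
180: h=11, h2=1, probe 11,12 -> slot 12
661: h=11, h2=2, probe 11,0 -> slot 0
50: h=11, h2=3, probe 11,1 -> slot 1
90: h=12, h2=7, probe 12,6 -> slot 6
410: h=7 -> slot 7
Table: [661, 50, ∅, ∅, ∅, ∅, 90, 410, ∅, 154, 387, 24, 180]

50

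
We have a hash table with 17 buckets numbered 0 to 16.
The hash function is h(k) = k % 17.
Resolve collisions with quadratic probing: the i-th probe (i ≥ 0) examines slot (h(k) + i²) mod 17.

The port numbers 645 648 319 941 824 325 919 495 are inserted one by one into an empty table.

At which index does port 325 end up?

3

645 hashes to 16; slot 16 is free → place at 16.
648 hashes to 2; slot 2 is free → place at 2.
319 hashes to 13; slot 13 is free → place at 13.
941 hashes to 6; slot 6 is free → place at 6.
824 hashes to 8; slot 8 is free → place at 8.
325 hashes to 2; 2 taken → place at 3.
919 hashes to 1; slot 1 is free → place at 1.
495 hashes to 2; 2,3,6 taken → place at 11.
Table: [-, 919, 648, 325, -, -, 941, -, 824, -, -, 495, -, 319, -, -, 645]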